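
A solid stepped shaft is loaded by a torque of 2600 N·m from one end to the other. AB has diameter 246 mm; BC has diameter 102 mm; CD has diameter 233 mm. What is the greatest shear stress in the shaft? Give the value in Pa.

1.25e7 Pa

Under the same torque, τ_max = 16T/(πd³) is largest where d is smallest — segment BC (d = 102 mm).
τ_max = 16·2600/(π·(0.102)³) = 1.248×10^7 Pa.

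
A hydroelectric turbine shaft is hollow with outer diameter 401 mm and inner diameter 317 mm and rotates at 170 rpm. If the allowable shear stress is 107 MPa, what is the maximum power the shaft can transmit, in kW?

14700 kW

J = π(d_o⁴ − d_i⁴)/32 = π(0.401⁴ − 0.317⁴)/32 = 1.547×10^-3 m⁴.
T_max = τ_allow·J/r = 1.07×10^8 × 1.547×10^-3 / 0.201 = 825600 N·m.
ω = 2π·170/60 = 17.80 rad/s, so P_max = T_max·ω = 1.470×10^7 W.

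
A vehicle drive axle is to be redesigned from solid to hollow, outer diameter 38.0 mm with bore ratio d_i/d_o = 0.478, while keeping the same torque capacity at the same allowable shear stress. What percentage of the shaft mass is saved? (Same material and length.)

Equal τ_max and T ⇒ the solid shaft needs d_s³ = d_o³(1−k⁴), so d_s = 38.0·(1−0.478⁴)^(1/3) = 37.33 mm.
Area ratio A_h/A_s = d_o²(1−k²)/d_s² = (1−k²)/(1−k⁴)^(2/3) = 0.7996.
Mass saving = 1 − 0.7996 = 20.0 %.

20.0 %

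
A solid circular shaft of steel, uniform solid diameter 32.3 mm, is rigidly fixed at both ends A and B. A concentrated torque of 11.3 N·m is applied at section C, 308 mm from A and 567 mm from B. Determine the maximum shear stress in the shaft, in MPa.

With uniform GJ and both ends fixed, compatibility θ_AC = θ_CB gives T_A·a = T_B·b, together with T_A + T_B = T₀.
T_A = T₀·b/(a+b) = 11.30·567/875.0 = 7.322 N·m; T_B = 3.978 N·m.
τ in each portion: τ_AC = 1.11×10^6 Pa, τ_CB = 6.01×10^5 Pa; maximum is in AC.
τ_max = T_AC·r/J = 7.322·0.0161/1.07×10^-7 = 1.107×10^6 Pa.

1.11 MPa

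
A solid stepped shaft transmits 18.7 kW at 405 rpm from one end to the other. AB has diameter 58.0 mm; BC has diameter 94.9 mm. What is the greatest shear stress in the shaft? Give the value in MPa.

11.5 MPa

ω = 2π·405/60 = 42.41 rad/s, so T = P/ω = 18.7×10³ / 42.41 = 440.9 N·m.
Under the same torque, τ_max = 16T/(πd³) is largest where d is smallest — segment AB (d = 58.0 mm).
τ_max = 16·440.9/(π·(0.0580)³) = 1.151×10^7 Pa.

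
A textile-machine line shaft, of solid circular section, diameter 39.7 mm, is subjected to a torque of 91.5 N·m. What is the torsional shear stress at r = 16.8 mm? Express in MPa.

J = πd⁴/32 = π(0.0397)⁴/32 = 2.439×10^-7 m⁴.
Shear stress varies linearly with radius: τ = T·r/J = 91.50 × 0.0168 / 2.439×10^-7 = 6.303×10^6 Pa.

6.30 MPa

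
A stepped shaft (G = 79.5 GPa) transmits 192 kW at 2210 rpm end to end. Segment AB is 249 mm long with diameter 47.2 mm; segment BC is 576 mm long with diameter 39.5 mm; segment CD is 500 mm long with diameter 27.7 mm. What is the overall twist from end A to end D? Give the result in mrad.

121 mrad

ω = 2π·2210/60 = 231.4 rad/s, so T = P/ω = 192×10³ / 231.4 = 829.6 N·m.
J_AB = π(0.0472)⁴/32 = 4.87×10^-7 m⁴; J_BC = π(0.0395)⁴/32 = 2.39×10^-7 m⁴; J_CD = π(0.0277)⁴/32 = 5.78×10^-8 m⁴.
θ = (T/G)·Σ L_i/J_i = (829.6/79.5×10⁹)·(0.249/4.87×10^-7 + 0.576/2.39×10^-7 + 0.500/5.78×10^-8) = 0.1208 rad.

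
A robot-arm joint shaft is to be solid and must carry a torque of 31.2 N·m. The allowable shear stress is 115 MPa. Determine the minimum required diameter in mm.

11.1 mm

For a solid shaft τ_max = 16T/(πd³), so d = (16T/(π τ_allow))^(1/3) = (16·31.20/(π·1.15×10^8))^(1/3) = 0.01114 m.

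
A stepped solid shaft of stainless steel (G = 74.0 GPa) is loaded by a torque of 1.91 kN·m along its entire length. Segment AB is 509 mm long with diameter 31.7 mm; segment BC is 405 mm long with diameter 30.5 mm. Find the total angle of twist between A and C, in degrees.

J_AB = π(0.0317)⁴/32 = 9.91×10^-8 m⁴; J_BC = π(0.0305)⁴/32 = 8.50×10^-8 m⁴.
θ = (T/G)·Σ L_i/J_i = (1910/74.0×10⁹)·(0.509/9.91×10^-8 + 0.405/8.50×10^-8) = 0.2556 rad.

14.6°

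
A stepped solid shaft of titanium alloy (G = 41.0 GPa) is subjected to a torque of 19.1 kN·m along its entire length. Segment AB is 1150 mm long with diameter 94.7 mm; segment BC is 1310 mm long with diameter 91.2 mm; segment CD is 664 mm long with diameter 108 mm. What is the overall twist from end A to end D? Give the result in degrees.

J_AB = π(0.0947)⁴/32 = 7.90×10^-6 m⁴; J_BC = π(0.0912)⁴/32 = 6.79×10^-6 m⁴; J_CD = π(0.108)⁴/32 = 1.34×10^-5 m⁴.
θ = (T/G)·Σ L_i/J_i = (19100/41.0×10⁹)·(1.15/7.90×10^-6 + 1.31/6.79×10^-6 + 0.664/1.34×10^-5) = 0.1809 rad.

10.4°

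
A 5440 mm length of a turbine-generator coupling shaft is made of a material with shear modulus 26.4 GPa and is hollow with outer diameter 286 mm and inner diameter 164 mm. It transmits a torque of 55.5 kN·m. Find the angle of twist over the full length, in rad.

J = π(d_o⁴ − d_i⁴)/32 = π(0.286⁴ − 0.164⁴)/32 = 5.858×10^-4 m⁴.
θ = T·L/(G·J) = 55500 × 5.44 / (26.4×10⁹ × 5.858×10^-4) = 0.01952 rad.

0.0195 rad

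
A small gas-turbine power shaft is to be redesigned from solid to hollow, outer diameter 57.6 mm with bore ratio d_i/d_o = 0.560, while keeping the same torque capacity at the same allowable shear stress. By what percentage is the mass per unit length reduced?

Equal τ_max and T ⇒ the solid shaft needs d_s³ = d_o³(1−k⁴), so d_s = 57.6·(1−0.560⁴)^(1/3) = 55.65 mm.
Area ratio A_h/A_s = d_o²(1−k²)/d_s² = (1−k²)/(1−k⁴)^(2/3) = 0.7354.
Mass saving = 1 − 0.7354 = 26.5 %.

26.5 %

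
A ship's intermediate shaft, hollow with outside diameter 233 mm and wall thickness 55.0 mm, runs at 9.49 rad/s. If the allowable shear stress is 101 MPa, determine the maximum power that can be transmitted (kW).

2200 kW

J = π(d_o⁴ − d_i⁴)/32 = π(0.233⁴ − 0.123⁴)/32 = 2.669×10^-4 m⁴.
T_max = τ_allow·J/r = 1.01×10^8 × 2.669×10^-4 / 0.117 = 231400 N·m.
ω = 9.49 rad/s, so P_max = T_max·ω = 2.196×10^6 W.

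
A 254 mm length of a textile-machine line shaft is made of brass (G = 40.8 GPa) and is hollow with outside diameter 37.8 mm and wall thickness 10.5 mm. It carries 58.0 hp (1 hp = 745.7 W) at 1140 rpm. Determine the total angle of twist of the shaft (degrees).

ω = 2π·1140/60 = 119.4 rad/s, so T = P/ω = 58.0×745.7 / 119.4 = 362.3 N·m.
J = π(d_o⁴ − d_i⁴)/32 = π(0.0378⁴ − 0.0168⁴)/32 = 1.926×10^-7 m⁴.
θ = T·L/(G·J) = 362.3 × 0.254 / (40.8×10⁹ × 1.926×10^-7) = 0.01171 rad.

0.671°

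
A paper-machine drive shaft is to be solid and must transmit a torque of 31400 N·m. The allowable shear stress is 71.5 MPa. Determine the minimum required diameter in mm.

For a solid shaft τ_max = 16T/(πd³), so d = (16T/(π τ_allow))^(1/3) = (16·31400/(π·7.15×10^7))^(1/3) = 0.1308 m.

131 mm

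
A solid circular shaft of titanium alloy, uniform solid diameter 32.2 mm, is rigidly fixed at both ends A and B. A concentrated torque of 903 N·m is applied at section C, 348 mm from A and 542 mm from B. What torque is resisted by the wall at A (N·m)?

550 N·m

With uniform GJ and both ends fixed, compatibility θ_AC = θ_CB gives T_A·a = T_B·b, together with T_A + T_B = T₀.
T_A = T₀·b/(a+b) = 903.0·542/890.0 = 549.9 N·m; T_B = 353.1 N·m.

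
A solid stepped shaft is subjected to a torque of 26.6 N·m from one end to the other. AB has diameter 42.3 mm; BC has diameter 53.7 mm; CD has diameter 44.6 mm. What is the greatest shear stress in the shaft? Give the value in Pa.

Under the same torque, τ_max = 16T/(πd³) is largest where d is smallest — segment AB (d = 42.3 mm).
τ_max = 16·26.60/(π·(0.0423)³) = 1.790×10^6 Pa.

1.79e6 Pa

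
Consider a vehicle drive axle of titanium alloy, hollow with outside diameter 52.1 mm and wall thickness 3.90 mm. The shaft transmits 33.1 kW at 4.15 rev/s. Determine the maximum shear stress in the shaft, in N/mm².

ω = 2π·4.15 = 26.08 rad/s, so T = P/ω = 33.1×10³ / 26.08 = 1269 N·m.
J = π(d_o⁴ − d_i⁴)/32 = π(0.0521⁴ − 0.0443⁴)/32 = 3.452×10^-7 m⁴.
τ_max = T·r/J = 1269 × 0.0261 / 3.452×10^-7 = 9.578×10^7 Pa.

95.8 N/mm²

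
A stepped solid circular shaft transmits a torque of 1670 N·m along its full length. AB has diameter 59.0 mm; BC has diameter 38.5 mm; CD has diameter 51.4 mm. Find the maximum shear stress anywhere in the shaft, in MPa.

Under the same torque, τ_max = 16T/(πd³) is largest where d is smallest — segment BC (d = 38.5 mm).
τ_max = 16·1670/(π·(0.0385)³) = 1.490×10^8 Pa.

149 MPa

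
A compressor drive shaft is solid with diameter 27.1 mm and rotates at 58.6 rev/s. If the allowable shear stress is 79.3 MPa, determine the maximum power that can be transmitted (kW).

J = πd⁴/32 = π(0.0271)⁴/32 = 5.295×10^-8 m⁴.
T_max = τ_allow·J/r = 7.93×10^7 × 5.295×10^-8 / 0.0136 = 309.9 N·m.
ω = 2π·58.6 = 368.2 rad/s, so P_max = T_max·ω = 1.141×10^5 W.

114 kW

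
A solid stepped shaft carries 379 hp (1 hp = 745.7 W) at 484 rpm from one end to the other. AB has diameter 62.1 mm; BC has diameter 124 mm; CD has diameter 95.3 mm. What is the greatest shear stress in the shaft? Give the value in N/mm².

ω = 2π·484/60 = 50.68 rad/s, so T = P/ω = 379×745.7 / 50.68 = 5576 N·m.
Under the same torque, τ_max = 16T/(πd³) is largest where d is smallest — segment AB (d = 62.1 mm).
τ_max = 16·5576/(π·(0.0621)³) = 1.186×10^8 Pa.

119 N/mm²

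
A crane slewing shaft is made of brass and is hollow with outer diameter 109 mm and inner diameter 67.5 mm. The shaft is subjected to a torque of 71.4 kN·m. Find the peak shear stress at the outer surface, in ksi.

J = π(d_o⁴ − d_i⁴)/32 = π(0.109⁴ − 0.0675⁴)/32 = 1.182×10^-5 m⁴.
τ_max = T·r/J = 71400 × 0.0545 / 1.182×10^-5 = 3.292×10^8 Pa.

47.7 ksi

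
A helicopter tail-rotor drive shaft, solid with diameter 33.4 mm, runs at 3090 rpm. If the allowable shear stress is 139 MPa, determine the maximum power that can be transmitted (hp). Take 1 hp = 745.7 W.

441 hp

J = πd⁴/32 = π(0.0334)⁴/32 = 1.222×10^-7 m⁴.
T_max = τ_allow·J/r = 1.39×10^8 × 1.222×10^-7 / 0.0167 = 1017 N·m.
ω = 2π·3090/60 = 323.6 rad/s, so P_max = T_max·ω = 3.291×10^5 W.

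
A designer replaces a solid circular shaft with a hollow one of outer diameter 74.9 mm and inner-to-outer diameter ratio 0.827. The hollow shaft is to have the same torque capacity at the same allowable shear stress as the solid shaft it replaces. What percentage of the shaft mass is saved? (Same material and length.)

Equal τ_max and T ⇒ the solid shaft needs d_s³ = d_o³(1−k⁴), so d_s = 74.9·(1−0.827⁴)^(1/3) = 60.70 mm.
Area ratio A_h/A_s = d_o²(1−k²)/d_s² = (1−k²)/(1−k⁴)^(2/3) = 0.4813.
Mass saving = 1 − 0.4813 = 51.9 %.

51.9 %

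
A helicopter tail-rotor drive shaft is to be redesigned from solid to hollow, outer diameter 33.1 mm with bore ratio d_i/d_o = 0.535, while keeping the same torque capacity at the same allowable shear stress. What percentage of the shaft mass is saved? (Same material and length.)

Equal τ_max and T ⇒ the solid shaft needs d_s³ = d_o³(1−k⁴), so d_s = 33.1·(1−0.535⁴)^(1/3) = 32.17 mm.
Area ratio A_h/A_s = d_o²(1−k²)/d_s² = (1−k²)/(1−k⁴)^(2/3) = 0.7556.
Mass saving = 1 − 0.7556 = 24.4 %.

24.4 %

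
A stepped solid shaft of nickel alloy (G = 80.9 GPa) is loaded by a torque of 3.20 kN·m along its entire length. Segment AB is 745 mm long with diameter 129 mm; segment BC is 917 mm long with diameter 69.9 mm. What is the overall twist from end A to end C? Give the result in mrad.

16.6 mrad

J_AB = π(0.129)⁴/32 = 2.72×10^-5 m⁴; J_BC = π(0.0699)⁴/32 = 2.34×10^-6 m⁴.
θ = (T/G)·Σ L_i/J_i = (3200/80.9×10⁹)·(0.745/2.72×10^-5 + 0.917/2.34×10^-6) = 0.01656 rad.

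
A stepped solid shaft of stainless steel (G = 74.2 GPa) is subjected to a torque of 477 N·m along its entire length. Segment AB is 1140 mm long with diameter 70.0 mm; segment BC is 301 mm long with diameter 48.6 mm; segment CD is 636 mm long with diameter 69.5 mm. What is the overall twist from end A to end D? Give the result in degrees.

J_AB = π(0.0700)⁴/32 = 2.36×10^-6 m⁴; J_BC = π(0.0486)⁴/32 = 5.48×10^-7 m⁴; J_CD = π(0.0695)⁴/32 = 2.29×10^-6 m⁴.
θ = (T/G)·Σ L_i/J_i = (477.0/74.2×10⁹)·(1.14/2.36×10^-6 + 0.301/5.48×10^-7 + 0.636/2.29×10^-6) = 8.427×10^-3 rad.

0.483°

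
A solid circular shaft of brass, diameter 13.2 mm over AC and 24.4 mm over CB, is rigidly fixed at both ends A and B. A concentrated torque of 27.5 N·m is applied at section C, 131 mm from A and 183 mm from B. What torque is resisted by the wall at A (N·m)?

Compatibility: T_A·a/J_AC = T_B·b/J_CB with T_A + T_B = T₀.
J_AC = 2.98×10^-9 m⁴, J_CB = 3.48×10^-8 m⁴, so T_A = T₀·(J_AC/a)/((J_AC/a)+(J_CB/b)) = 2.939 N·m, T_B = 24.56 N·m.

2.94 N·m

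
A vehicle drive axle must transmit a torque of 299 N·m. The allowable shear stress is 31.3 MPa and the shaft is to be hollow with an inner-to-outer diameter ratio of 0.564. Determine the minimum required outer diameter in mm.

For a hollow shaft with d_i/d_o = 0.564: τ_max = 16T/(π d_o³ (1−k⁴)), so d_o = [16T/(π τ_allow (1−k⁴))]^(1/3) = [16·299.0/(π·3.13×10^7·0.8988)]^(1/3) = 0.03783 m.

37.8 mm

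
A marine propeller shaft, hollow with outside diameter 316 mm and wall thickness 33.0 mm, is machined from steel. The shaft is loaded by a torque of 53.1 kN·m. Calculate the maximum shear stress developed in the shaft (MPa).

J = π(d_o⁴ − d_i⁴)/32 = π(0.316⁴ − 0.250⁴)/32 = 5.954×10^-4 m⁴.
τ_max = T·r/J = 53100 × 0.158 / 5.954×10^-4 = 1.409×10^7 Pa.

14.1 MPa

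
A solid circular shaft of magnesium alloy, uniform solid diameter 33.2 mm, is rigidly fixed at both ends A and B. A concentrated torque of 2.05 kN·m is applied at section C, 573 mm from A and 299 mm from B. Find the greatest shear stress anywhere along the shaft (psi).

27200 psi

With uniform GJ and both ends fixed, compatibility θ_AC = θ_CB gives T_A·a = T_B·b, together with T_A + T_B = T₀.
T_A = T₀·b/(a+b) = 2050·299/872.0 = 702.9 N·m; T_B = 1347 N·m.
τ in each portion: τ_AC = 9.78×10^7 Pa, τ_CB = 1.87×10^8 Pa; maximum is in CB.
τ_max = T_CB·r/J = 1347·0.0166/1.19×10^-7 = 1.875×10^8 Pa.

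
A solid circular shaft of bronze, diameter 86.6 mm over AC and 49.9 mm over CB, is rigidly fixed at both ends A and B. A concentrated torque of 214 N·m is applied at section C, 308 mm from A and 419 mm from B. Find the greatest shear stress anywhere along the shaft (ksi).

0.225 ksi

Compatibility: T_A·a/J_AC = T_B·b/J_CB with T_A + T_B = T₀.
J_AC = 5.52×10^-6 m⁴, J_CB = 6.09×10^-7 m⁴, so T_A = T₀·(J_AC/a)/((J_AC/a)+(J_CB/b)) = 198.0 N·m, T_B = 16.04 N·m.
τ in each portion: τ_AC = 1.55×10^6 Pa, τ_CB = 6.58×10^5 Pa; maximum is in AC.
τ_max = T_AC·r/J = 198.0·0.0433/5.52×10^-6 = 1.552×10^6 Pa.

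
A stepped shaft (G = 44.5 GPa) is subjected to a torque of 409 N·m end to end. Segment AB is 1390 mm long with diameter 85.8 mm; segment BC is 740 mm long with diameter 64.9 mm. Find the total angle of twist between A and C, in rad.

0.00631 rad

J_AB = π(0.0858)⁴/32 = 5.32×10^-6 m⁴; J_BC = π(0.0649)⁴/32 = 1.74×10^-6 m⁴.
θ = (T/G)·Σ L_i/J_i = (409.0/44.5×10⁹)·(1.39/5.32×10^-6 + 0.740/1.74×10^-6) = 6.306×10^-3 rad.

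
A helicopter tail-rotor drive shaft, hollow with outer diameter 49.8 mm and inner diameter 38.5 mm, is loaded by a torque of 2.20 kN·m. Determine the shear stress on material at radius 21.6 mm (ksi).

J = π(d_o⁴ − d_i⁴)/32 = π(0.0498⁴ − 0.0385⁴)/32 = 3.881×10^-7 m⁴.
Shear stress varies linearly with radius: τ = T·r/J = 2200 × 0.0216 / 3.881×10^-7 = 1.224×10^8 Pa.

17.8 ksi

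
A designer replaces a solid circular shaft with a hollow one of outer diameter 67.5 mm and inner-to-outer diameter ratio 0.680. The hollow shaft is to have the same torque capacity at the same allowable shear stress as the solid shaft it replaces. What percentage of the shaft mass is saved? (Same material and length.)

Equal τ_max and T ⇒ the solid shaft needs d_s³ = d_o³(1−k⁴), so d_s = 67.5·(1−0.680⁴)^(1/3) = 62.30 mm.
Area ratio A_h/A_s = d_o²(1−k²)/d_s² = (1−k²)/(1−k⁴)^(2/3) = 0.6311.
Mass saving = 1 − 0.6311 = 36.9 %.

36.9 %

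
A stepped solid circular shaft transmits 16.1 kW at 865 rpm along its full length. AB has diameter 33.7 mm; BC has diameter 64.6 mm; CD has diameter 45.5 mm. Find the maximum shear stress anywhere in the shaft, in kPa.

23700 kPa

ω = 2π·865/60 = 90.58 rad/s, so T = P/ω = 16.1×10³ / 90.58 = 177.7 N·m.
Under the same torque, τ_max = 16T/(πd³) is largest where d is smallest — segment AB (d = 33.7 mm).
τ_max = 16·177.7/(π·(0.0337)³) = 2.365×10^7 Pa.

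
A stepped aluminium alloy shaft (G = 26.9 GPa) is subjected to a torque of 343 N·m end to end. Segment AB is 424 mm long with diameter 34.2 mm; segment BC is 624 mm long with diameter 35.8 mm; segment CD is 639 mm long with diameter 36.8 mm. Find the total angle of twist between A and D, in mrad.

135 mrad

J_AB = π(0.0342)⁴/32 = 1.34×10^-7 m⁴; J_BC = π(0.0358)⁴/32 = 1.61×10^-7 m⁴; J_CD = π(0.0368)⁴/32 = 1.80×10^-7 m⁴.
θ = (T/G)·Σ L_i/J_i = (343.0/26.9×10⁹)·(0.424/1.34×10^-7 + 0.624/1.61×10^-7 + 0.639/1.80×10^-7) = 0.1348 rad.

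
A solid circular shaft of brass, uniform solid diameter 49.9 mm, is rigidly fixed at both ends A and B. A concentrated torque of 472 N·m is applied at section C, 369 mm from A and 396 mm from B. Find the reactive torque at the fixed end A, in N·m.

With uniform GJ and both ends fixed, compatibility θ_AC = θ_CB gives T_A·a = T_B·b, together with T_A + T_B = T₀.
T_A = T₀·b/(a+b) = 472.0·396/765.0 = 244.3 N·m; T_B = 227.7 N·m.

244 N·m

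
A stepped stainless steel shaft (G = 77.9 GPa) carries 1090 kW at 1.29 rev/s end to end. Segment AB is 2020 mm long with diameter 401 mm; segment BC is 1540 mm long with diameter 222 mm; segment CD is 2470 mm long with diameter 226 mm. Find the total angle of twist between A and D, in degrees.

ω = 2π·1.29 = 8.105 rad/s, so T = P/ω = 1090×10³ / 8.105 = 134500 N·m.
J_AB = π(0.401)⁴/32 = 2.54×10^-3 m⁴; J_BC = π(0.222)⁴/32 = 2.38×10^-4 m⁴; J_CD = π(0.226)⁴/32 = 2.56×10^-4 m⁴.
θ = (T/G)·Σ L_i/J_i = (134500/77.9×10⁹)·(2.02/2.54×10^-3 + 1.54/2.38×10^-4 + 2.47/2.56×10^-4) = 0.02917 rad.

1.67°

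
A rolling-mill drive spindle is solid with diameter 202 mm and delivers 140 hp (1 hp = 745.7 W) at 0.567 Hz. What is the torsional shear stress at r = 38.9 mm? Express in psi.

ω = 2π·0.567 = 3.563 rad/s, so T = P/ω = 140×745.7 / 3.563 = 29300 N·m.
J = πd⁴/32 = π(0.202)⁴/32 = 1.635×10^-4 m⁴.
Shear stress varies linearly with radius: τ = T·r/J = 29300 × 0.0389 / 1.635×10^-4 = 6.974×10^6 Pa.

1010 psi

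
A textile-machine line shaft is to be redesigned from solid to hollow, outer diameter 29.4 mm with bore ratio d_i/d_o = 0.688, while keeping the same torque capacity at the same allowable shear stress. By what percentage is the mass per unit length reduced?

37.6 %

Equal τ_max and T ⇒ the solid shaft needs d_s³ = d_o³(1−k⁴), so d_s = 29.4·(1−0.688⁴)^(1/3) = 27.02 mm.
Area ratio A_h/A_s = d_o²(1−k²)/d_s² = (1−k²)/(1−k⁴)^(2/3) = 0.6237.
Mass saving = 1 − 0.6237 = 37.6 %.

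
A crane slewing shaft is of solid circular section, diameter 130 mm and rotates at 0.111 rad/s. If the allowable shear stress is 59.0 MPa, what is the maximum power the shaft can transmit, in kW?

J = πd⁴/32 = π(0.130)⁴/32 = 2.804×10^-5 m⁴.
T_max = τ_allow·J/r = 5.90×10^7 × 2.804×10^-5 / 0.0650 = 25450 N·m.
ω = 0.111 rad/s, so P_max = T_max·ω = 2825 W.

2.83 kW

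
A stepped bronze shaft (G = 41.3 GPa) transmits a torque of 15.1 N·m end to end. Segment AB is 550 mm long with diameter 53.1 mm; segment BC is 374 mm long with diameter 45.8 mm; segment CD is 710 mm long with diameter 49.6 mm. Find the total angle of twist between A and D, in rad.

0.00101 rad

J_AB = π(0.0531)⁴/32 = 7.81×10^-7 m⁴; J_BC = π(0.0458)⁴/32 = 4.32×10^-7 m⁴; J_CD = π(0.0496)⁴/32 = 5.94×10^-7 m⁴.
θ = (T/G)·Σ L_i/J_i = (15.10/41.3×10⁹)·(0.550/7.81×10^-7 + 0.374/4.32×10^-7 + 0.710/5.94×10^-7) = 1.011×10^-3 rad.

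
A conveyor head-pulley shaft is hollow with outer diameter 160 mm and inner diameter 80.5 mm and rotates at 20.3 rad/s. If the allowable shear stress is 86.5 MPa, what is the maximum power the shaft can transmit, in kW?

J = π(d_o⁴ − d_i⁴)/32 = π(0.160⁴ − 0.0805⁴)/32 = 6.022×10^-5 m⁴.
T_max = τ_allow·J/r = 8.65×10^7 × 6.022×10^-5 / 0.0800 = 65110 N·m.
ω = 20.3 rad/s, so P_max = T_max·ω = 1.322×10^6 W.

1320 kW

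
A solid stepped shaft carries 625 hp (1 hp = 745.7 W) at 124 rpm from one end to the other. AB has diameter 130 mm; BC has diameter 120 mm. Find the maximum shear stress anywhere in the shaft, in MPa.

ω = 2π·124/60 = 12.99 rad/s, so T = P/ω = 625×745.7 / 12.99 = 35890 N·m.
Under the same torque, τ_max = 16T/(πd³) is largest where d is smallest — segment BC (d = 120 mm).
τ_max = 16·35890/(π·(0.120)³) = 1.058×10^8 Pa.

106 MPa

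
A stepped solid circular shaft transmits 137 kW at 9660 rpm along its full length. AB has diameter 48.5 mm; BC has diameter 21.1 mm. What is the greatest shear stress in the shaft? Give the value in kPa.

ω = 2π·9660/60 = 1012 rad/s, so T = P/ω = 137×10³ / 1012 = 135.4 N·m.
Under the same torque, τ_max = 16T/(πd³) is largest where d is smallest — segment BC (d = 21.1 mm).
τ_max = 16·135.4/(π·(0.0211)³) = 7.342×10^7 Pa.

73400 kPa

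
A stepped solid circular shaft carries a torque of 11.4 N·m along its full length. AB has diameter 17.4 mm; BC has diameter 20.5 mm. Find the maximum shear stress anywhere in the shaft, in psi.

Under the same torque, τ_max = 16T/(πd³) is largest where d is smallest — segment AB (d = 17.4 mm).
τ_max = 16·11.40/(π·(0.0174)³) = 1.102×10^7 Pa.

1600 psi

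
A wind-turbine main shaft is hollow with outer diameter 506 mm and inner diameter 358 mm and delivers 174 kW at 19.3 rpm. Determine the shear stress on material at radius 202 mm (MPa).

ω = 2π·19.3/60 = 2.021 rad/s, so T = P/ω = 174×10³ / 2.021 = 86090 N·m.
J = π(d_o⁴ − d_i⁴)/32 = π(0.506⁴ − 0.358⁴)/32 = 4.823×10^-3 m⁴.
Shear stress varies linearly with radius: τ = T·r/J = 86090 × 0.202 / 4.823×10^-3 = 3.606×10^6 Pa.

3.61 MPa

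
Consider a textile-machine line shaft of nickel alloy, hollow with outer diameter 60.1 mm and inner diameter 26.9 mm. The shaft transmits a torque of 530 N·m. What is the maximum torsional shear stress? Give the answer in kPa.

J = π(d_o⁴ − d_i⁴)/32 = π(0.0601⁴ − 0.0269⁴)/32 = 1.229×10^-6 m⁴.
τ_max = T·r/J = 530.0 × 0.0301 / 1.229×10^-6 = 1.295×10^7 Pa.

13000 kPa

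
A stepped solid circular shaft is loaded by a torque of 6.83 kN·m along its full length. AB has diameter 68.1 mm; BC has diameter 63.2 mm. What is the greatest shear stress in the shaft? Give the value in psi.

20000 psi

Under the same torque, τ_max = 16T/(πd³) is largest where d is smallest — segment BC (d = 63.2 mm).
τ_max = 16·6830/(π·(0.0632)³) = 1.378×10^8 Pa.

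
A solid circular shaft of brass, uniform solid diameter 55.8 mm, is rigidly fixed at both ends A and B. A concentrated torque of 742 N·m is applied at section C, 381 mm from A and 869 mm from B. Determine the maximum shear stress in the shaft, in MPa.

15.1 MPa

With uniform GJ and both ends fixed, compatibility θ_AC = θ_CB gives T_A·a = T_B·b, together with T_A + T_B = T₀.
T_A = T₀·b/(a+b) = 742.0·869/1250 = 515.8 N·m; T_B = 226.2 N·m.
τ in each portion: τ_AC = 1.51×10^7 Pa, τ_CB = 6.63×10^6 Pa; maximum is in AC.
τ_max = T_AC·r/J = 515.8·0.0279/9.52×10^-7 = 1.512×10^7 Pa.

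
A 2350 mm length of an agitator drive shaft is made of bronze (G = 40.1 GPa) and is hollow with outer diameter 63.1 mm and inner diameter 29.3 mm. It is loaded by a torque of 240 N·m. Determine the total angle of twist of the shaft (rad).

0.00948 rad

J = π(d_o⁴ − d_i⁴)/32 = π(0.0631⁴ − 0.0293⁴)/32 = 1.484×10^-6 m⁴.
θ = T·L/(G·J) = 240.0 × 2.35 / (40.1×10⁹ × 1.484×10^-6) = 9.477×10^-3 rad.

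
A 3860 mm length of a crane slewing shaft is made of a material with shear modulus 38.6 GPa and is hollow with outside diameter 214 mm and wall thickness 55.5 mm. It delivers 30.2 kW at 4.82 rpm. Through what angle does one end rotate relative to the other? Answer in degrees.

1.76°

ω = 2π·4.82/60 = 0.5047 rad/s, so T = P/ω = 30.2×10³ / 0.5047 = 59830 N·m.
J = π(d_o⁴ − d_i⁴)/32 = π(0.214⁴ − 0.103⁴)/32 = 1.948×10^-4 m⁴.
θ = T·L/(G·J) = 59830 × 3.86 / (38.6×10⁹ × 1.948×10^-4) = 0.03071 rad.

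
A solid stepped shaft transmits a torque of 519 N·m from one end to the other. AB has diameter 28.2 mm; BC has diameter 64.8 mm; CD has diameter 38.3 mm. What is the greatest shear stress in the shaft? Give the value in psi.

17100 psi

Under the same torque, τ_max = 16T/(πd³) is largest where d is smallest — segment AB (d = 28.2 mm).
τ_max = 16·519.0/(π·(0.0282)³) = 1.179×10^8 Pa.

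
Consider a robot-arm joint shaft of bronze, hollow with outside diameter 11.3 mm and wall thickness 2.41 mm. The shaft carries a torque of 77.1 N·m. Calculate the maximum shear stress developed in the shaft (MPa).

J = π(d_o⁴ − d_i⁴)/32 = π(0.0113⁴ − 0.00648⁴)/32 = 1.428×10^-9 m⁴.
τ_max = T·r/J = 77.10 × 0.00565 / 1.428×10^-9 = 3.051×10^8 Pa.

305 MPa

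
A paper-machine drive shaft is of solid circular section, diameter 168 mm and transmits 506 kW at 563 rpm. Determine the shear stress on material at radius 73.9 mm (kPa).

ω = 2π·563/60 = 58.96 rad/s, so T = P/ω = 506×10³ / 58.96 = 8582 N·m.
J = πd⁴/32 = π(0.168)⁴/32 = 7.821×10^-5 m⁴.
Shear stress varies linearly with radius: τ = T·r/J = 8582 × 0.0739 / 7.821×10^-5 = 8.110×10^6 Pa.

8110 kPa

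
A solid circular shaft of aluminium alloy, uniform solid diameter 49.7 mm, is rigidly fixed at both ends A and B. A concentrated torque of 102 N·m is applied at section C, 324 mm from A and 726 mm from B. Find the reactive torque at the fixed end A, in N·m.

With uniform GJ and both ends fixed, compatibility θ_AC = θ_CB gives T_A·a = T_B·b, together with T_A + T_B = T₀.
T_A = T₀·b/(a+b) = 102.0·726/1050 = 70.53 N·m; T_B = 31.47 N·m.

70.5 N·m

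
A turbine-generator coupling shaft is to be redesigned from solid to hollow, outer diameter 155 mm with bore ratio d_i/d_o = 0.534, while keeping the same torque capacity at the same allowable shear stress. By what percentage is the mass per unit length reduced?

24.4 %

Equal τ_max and T ⇒ the solid shaft needs d_s³ = d_o³(1−k⁴), so d_s = 155·(1−0.534⁴)^(1/3) = 150.7 mm.
Area ratio A_h/A_s = d_o²(1−k²)/d_s² = (1−k²)/(1−k⁴)^(2/3) = 0.7564.
Mass saving = 1 − 0.7564 = 24.4 %.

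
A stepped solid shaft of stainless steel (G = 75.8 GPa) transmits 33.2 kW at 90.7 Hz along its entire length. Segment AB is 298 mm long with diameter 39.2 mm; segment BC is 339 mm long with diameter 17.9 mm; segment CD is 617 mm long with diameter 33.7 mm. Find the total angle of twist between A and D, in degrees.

ω = 2π·90.7 = 569.9 rad/s, so T = P/ω = 33.2×10³ / 569.9 = 58.26 N·m.
J_AB = π(0.0392)⁴/32 = 2.32×10^-7 m⁴; J_BC = π(0.0179)⁴/32 = 1.01×10^-8 m⁴; J_CD = π(0.0337)⁴/32 = 1.27×10^-7 m⁴.
θ = (T/G)·Σ L_i/J_i = (58.26/75.8×10⁹)·(0.298/2.32×10^-7 + 0.339/1.01×10^-8 + 0.617/1.27×10^-7) = 0.03058 rad.

1.75°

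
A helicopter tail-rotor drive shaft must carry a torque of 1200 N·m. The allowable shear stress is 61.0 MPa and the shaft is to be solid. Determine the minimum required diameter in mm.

For a solid shaft τ_max = 16T/(πd³), so d = (16T/(π τ_allow))^(1/3) = (16·1200/(π·6.10×10^7))^(1/3) = 0.04645 m.

46.4 mm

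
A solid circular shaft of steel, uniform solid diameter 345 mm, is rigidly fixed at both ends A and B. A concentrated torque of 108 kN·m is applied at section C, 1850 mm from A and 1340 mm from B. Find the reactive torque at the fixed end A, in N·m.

With uniform GJ and both ends fixed, compatibility θ_AC = θ_CB gives T_A·a = T_B·b, together with T_A + T_B = T₀.
T_A = T₀·b/(a+b) = 108000·1340/3190 = 45370 N·m; T_B = 62630 N·m.

45400 N·m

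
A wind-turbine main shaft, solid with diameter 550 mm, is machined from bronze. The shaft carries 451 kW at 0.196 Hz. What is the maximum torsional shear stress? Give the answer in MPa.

11.2 MPa

ω = 2π·0.196 = 1.232 rad/s, so T = P/ω = 451×10³ / 1.232 = 366200 N·m.
J = πd⁴/32 = π(0.550)⁴/32 = 8.984×10^-3 m⁴.
τ_max = T·r/J = 366200 × 0.275 / 8.984×10^-3 = 1.121×10^7 Pa.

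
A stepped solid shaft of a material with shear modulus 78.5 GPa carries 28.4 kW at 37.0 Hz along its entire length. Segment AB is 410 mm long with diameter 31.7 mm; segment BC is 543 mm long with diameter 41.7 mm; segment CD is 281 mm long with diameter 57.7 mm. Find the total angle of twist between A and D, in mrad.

ω = 2π·37.0 = 232.5 rad/s, so T = P/ω = 28.4×10³ / 232.5 = 122.2 N·m.
J_AB = π(0.0317)⁴/32 = 9.91×10^-8 m⁴; J_BC = π(0.0417)⁴/32 = 2.97×10^-7 m⁴; J_CD = π(0.0577)⁴/32 = 1.09×10^-6 m⁴.
θ = (T/G)·Σ L_i/J_i = (122.2/78.5×10⁹)·(0.410/9.91×10^-8 + 0.543/2.97×10^-7 + 0.281/1.09×10^-6) = 9.684×10^-3 rad.

9.68 mrad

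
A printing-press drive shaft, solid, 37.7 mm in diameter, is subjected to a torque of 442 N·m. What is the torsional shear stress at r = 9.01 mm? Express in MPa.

20.1 MPa

J = πd⁴/32 = π(0.0377)⁴/32 = 1.983×10^-7 m⁴.
Shear stress varies linearly with radius: τ = T·r/J = 442.0 × 0.00901 / 1.983×10^-7 = 2.008×10^7 Pa.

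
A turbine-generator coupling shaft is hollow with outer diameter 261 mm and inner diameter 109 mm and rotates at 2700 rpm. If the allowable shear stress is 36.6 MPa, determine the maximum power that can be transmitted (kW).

J = π(d_o⁴ − d_i⁴)/32 = π(0.261⁴ − 0.109⁴)/32 = 4.417×10^-4 m⁴.
T_max = τ_allow·J/r = 3.66×10^7 × 4.417×10^-4 / 0.131 = 123900 N·m.
ω = 2π·2700/60 = 282.7 rad/s, so P_max = T_max·ω = 3.503×10^7 W.

35000 kW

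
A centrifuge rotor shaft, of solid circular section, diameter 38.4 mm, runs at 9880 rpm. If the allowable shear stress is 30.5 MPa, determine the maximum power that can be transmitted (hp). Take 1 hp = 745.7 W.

J = πd⁴/32 = π(0.0384)⁴/32 = 2.135×10^-7 m⁴.
T_max = τ_allow·J/r = 3.05×10^7 × 2.135×10^-7 / 0.0192 = 339.1 N·m.
ω = 2π·9880/60 = 1035 rad/s, so P_max = T_max·ω = 3.508×10^5 W.

470 hp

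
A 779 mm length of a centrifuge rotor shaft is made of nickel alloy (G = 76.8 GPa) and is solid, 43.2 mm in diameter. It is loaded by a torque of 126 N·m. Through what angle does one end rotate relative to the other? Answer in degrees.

0.214°

J = πd⁴/32 = π(0.0432)⁴/32 = 3.419×10^-7 m⁴.
θ = T·L/(G·J) = 126.0 × 0.779 / (76.8×10⁹ × 3.419×10^-7) = 3.738×10^-3 rad.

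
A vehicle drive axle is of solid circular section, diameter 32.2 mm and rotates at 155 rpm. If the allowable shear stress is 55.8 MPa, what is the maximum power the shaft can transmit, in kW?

5.94 kW

J = πd⁴/32 = π(0.0322)⁴/32 = 1.055×10^-7 m⁴.
T_max = τ_allow·J/r = 5.58×10^7 × 1.055×10^-7 / 0.0161 = 365.8 N·m.
ω = 2π·155/60 = 16.23 rad/s, so P_max = T_max·ω = 5937 W.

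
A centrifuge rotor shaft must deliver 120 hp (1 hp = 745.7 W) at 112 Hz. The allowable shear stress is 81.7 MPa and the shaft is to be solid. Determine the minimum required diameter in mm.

ω = 2π·112 = 703.7 rad/s, so T = P/ω = 120×745.7 / 703.7 = 127.2 N·m.
For a solid shaft τ_max = 16T/(πd³), so d = (16T/(π τ_allow))^(1/3) = (16·127.2/(π·8.17×10^7))^(1/3) = 0.01994 m.

19.9 mm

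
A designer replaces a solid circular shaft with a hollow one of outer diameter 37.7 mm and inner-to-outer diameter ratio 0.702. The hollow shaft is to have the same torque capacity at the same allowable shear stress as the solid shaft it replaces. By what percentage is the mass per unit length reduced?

Equal τ_max and T ⇒ the solid shaft needs d_s³ = d_o³(1−k⁴), so d_s = 37.7·(1−0.702⁴)^(1/3) = 34.36 mm.
Area ratio A_h/A_s = d_o²(1−k²)/d_s² = (1−k²)/(1−k⁴)^(2/3) = 0.6106.
Mass saving = 1 − 0.6106 = 38.9 %.

38.9 %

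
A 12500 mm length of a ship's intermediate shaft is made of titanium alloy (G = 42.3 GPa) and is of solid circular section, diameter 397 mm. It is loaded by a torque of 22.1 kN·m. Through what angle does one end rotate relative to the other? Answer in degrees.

0.153°

J = πd⁴/32 = π(0.397)⁴/32 = 2.439×10^-3 m⁴.
θ = T·L/(G·J) = 22100 × 12.5 / (42.3×10⁹ × 2.439×10^-3) = 2.678×10^-3 rad.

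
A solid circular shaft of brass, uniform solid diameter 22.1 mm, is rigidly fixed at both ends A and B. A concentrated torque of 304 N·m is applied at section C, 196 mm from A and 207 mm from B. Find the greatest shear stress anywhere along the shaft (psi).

With uniform GJ and both ends fixed, compatibility θ_AC = θ_CB gives T_A·a = T_B·b, together with T_A + T_B = T₀.
T_A = T₀·b/(a+b) = 304.0·207/403.0 = 156.1 N·m; T_B = 147.9 N·m.
τ in each portion: τ_AC = 7.37×10^7 Pa, τ_CB = 6.98×10^7 Pa; maximum is in AC.
τ_max = T_AC·r/J = 156.1·0.0111/2.34×10^-8 = 7.368×10^7 Pa.

10700 psi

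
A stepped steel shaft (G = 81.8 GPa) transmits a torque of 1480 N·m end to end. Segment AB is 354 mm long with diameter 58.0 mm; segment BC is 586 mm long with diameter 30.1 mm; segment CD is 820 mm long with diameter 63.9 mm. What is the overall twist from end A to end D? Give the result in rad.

0.146 rad

J_AB = π(0.0580)⁴/32 = 1.11×10^-6 m⁴; J_BC = π(0.0301)⁴/32 = 8.06×10^-8 m⁴; J_CD = π(0.0639)⁴/32 = 1.64×10^-6 m⁴.
θ = (T/G)·Σ L_i/J_i = (1480/81.8×10⁹)·(0.354/1.11×10^-6 + 0.586/8.06×10^-8 + 0.820/1.64×10^-6) = 0.1464 rad.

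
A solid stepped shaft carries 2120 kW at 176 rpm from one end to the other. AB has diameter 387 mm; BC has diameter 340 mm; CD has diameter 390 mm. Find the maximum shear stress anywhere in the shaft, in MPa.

ω = 2π·176/60 = 18.43 rad/s, so T = P/ω = 2120×10³ / 18.43 = 115000 N·m.
Under the same torque, τ_max = 16T/(πd³) is largest where d is smallest — segment BC (d = 340 mm).
τ_max = 16·115000/(π·(0.340)³) = 1.490×10^7 Pa.

14.9 MPa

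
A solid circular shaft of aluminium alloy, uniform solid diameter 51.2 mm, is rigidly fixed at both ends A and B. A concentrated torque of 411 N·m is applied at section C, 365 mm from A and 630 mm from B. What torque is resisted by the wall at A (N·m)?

260 N·m

With uniform GJ and both ends fixed, compatibility θ_AC = θ_CB gives T_A·a = T_B·b, together with T_A + T_B = T₀.
T_A = T₀·b/(a+b) = 411.0·630/995.0 = 260.2 N·m; T_B = 150.8 N·m.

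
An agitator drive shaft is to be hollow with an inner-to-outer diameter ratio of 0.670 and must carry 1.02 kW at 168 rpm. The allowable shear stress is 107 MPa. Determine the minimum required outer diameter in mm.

ω = 2π·168/60 = 17.59 rad/s, so T = P/ω = 1.02×10³ / 17.59 = 57.98 N·m.
For a hollow shaft with d_i/d_o = 0.670: τ_max = 16T/(π d_o³ (1−k⁴)), so d_o = [16T/(π τ_allow (1−k⁴))]^(1/3) = [16·57.98/(π·1.07×10^8·0.7985)]^(1/3) = 0.01512 m.

15.1 mm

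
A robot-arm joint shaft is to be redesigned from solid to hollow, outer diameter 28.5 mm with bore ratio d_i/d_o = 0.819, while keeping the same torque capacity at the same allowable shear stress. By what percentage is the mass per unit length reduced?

51.0 %

Equal τ_max and T ⇒ the solid shaft needs d_s³ = d_o³(1−k⁴), so d_s = 28.5·(1−0.819⁴)^(1/3) = 23.35 mm.
Area ratio A_h/A_s = d_o²(1−k²)/d_s² = (1−k²)/(1−k⁴)^(2/3) = 0.4904.
Mass saving = 1 − 0.4904 = 51.0 %.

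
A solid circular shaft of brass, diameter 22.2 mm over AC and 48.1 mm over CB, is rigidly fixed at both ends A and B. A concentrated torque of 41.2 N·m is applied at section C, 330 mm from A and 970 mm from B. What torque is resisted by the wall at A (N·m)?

Compatibility: T_A·a/J_AC = T_B·b/J_CB with T_A + T_B = T₀.
J_AC = 2.38×10^-8 m⁴, J_CB = 5.26×10^-7 m⁴, so T_A = T₀·(J_AC/a)/((J_AC/a)+(J_CB/b)) = 4.849 N·m, T_B = 36.35 N·m.

4.85 N·m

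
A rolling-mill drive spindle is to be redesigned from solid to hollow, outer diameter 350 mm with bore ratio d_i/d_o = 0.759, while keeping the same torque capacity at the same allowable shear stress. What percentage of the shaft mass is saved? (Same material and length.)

44.5 %

Equal τ_max and T ⇒ the solid shaft needs d_s³ = d_o³(1−k⁴), so d_s = 350·(1−0.759⁴)^(1/3) = 306.0 mm.
Area ratio A_h/A_s = d_o²(1−k²)/d_s² = (1−k²)/(1−k⁴)^(2/3) = 0.5547.
Mass saving = 1 − 0.5547 = 44.5 %.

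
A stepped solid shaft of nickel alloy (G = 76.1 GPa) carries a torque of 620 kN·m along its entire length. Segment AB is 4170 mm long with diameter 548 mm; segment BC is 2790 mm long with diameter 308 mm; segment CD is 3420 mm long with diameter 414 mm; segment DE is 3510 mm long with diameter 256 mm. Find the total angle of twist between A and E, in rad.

J_AB = π(0.548)⁴/32 = 8.85×10^-3 m⁴; J_BC = π(0.308)⁴/32 = 8.83×10^-4 m⁴; J_CD = π(0.414)⁴/32 = 2.88×10^-3 m⁴; J_DE = π(0.256)⁴/32 = 4.22×10^-4 m⁴.
θ = (T/G)·Σ L_i/J_i = (620000/76.1×10⁹)·(4.17/8.85×10^-3 + 2.79/8.83×10^-4 + 3.42/2.88×10^-3 + 3.51/4.22×10^-4) = 0.1070 rad.

0.107 rad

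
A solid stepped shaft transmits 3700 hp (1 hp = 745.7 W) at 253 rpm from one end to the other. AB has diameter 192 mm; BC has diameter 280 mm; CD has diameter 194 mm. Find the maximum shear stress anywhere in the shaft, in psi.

10900 psi

ω = 2π·253/60 = 26.49 rad/s, so T = P/ω = 3700×745.7 / 26.49 = 104100 N·m.
Under the same torque, τ_max = 16T/(πd³) is largest where d is smallest — segment AB (d = 192 mm).
τ_max = 16·104100/(π·(0.192)³) = 7.493×10^7 Pa.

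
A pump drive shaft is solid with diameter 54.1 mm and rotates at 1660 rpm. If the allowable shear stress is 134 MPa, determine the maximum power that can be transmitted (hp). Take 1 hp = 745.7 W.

971 hp

J = πd⁴/32 = π(0.0541)⁴/32 = 8.410×10^-7 m⁴.
T_max = τ_allow·J/r = 1.34×10^8 × 8.410×10^-7 / 0.0271 = 4166 N·m.
ω = 2π·1660/60 = 173.8 rad/s, so P_max = T_max·ω = 7.242×10^5 W.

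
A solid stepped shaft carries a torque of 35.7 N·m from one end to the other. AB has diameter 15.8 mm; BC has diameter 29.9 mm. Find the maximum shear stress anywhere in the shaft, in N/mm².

46.1 N/mm²

Under the same torque, τ_max = 16T/(πd³) is largest where d is smallest — segment AB (d = 15.8 mm).
τ_max = 16·35.70/(π·(0.0158)³) = 4.610×10^7 Pa.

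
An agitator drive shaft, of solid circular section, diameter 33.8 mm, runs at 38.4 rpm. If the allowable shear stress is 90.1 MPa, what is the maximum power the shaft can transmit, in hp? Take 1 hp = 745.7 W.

J = πd⁴/32 = π(0.0338)⁴/32 = 1.281×10^-7 m⁴.
T_max = τ_allow·J/r = 9.01×10^7 × 1.281×10^-7 / 0.0169 = 683.1 N·m.
ω = 2π·38.4/60 = 4.021 rad/s, so P_max = T_max·ω = 2747 W.

3.68 hp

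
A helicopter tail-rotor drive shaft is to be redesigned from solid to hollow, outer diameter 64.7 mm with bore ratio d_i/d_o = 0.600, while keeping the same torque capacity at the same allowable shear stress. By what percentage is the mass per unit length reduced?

Equal τ_max and T ⇒ the solid shaft needs d_s³ = d_o³(1−k⁴), so d_s = 64.7·(1−0.600⁴)^(1/3) = 61.77 mm.
Area ratio A_h/A_s = d_o²(1−k²)/d_s² = (1−k²)/(1−k⁴)^(2/3) = 0.7020.
Mass saving = 1 − 0.7020 = 29.8 %.

29.8 %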